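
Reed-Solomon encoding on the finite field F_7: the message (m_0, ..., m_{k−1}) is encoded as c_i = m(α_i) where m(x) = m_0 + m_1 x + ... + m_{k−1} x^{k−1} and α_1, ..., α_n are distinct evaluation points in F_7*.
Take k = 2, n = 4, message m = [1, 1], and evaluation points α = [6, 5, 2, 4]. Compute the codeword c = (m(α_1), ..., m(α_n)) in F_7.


c = [0, 6, 3, 5]

Message polynomial: m(x) = 1 + 1·x (mod 7).
For each evaluation point α_i, compute m(α_i) mod 7:
  α_1 = 6: Horner steps 1 → 0, so m(6) = 0.
  α_2 = 5: Horner steps 1 → 6, so m(5) = 6.
  α_3 = 2: Horner steps 1 → 3, so m(2) = 3.
  α_4 = 4: Horner steps 1 → 5, so m(4) = 5.
Codeword c = [0, 6, 3, 5] ∈ F_7^4.


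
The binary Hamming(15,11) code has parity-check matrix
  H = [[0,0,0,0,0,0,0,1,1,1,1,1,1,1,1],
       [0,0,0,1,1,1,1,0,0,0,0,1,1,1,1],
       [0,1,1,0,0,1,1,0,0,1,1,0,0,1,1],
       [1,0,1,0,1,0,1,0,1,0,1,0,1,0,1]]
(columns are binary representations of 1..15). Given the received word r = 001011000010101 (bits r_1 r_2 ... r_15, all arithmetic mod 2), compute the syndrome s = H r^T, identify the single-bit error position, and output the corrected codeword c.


s = (1, 0, 0, 1)^T, error position = 9, corrected codeword c = 001011001010101

Compute s = H r^T mod 2 one row at a time:
  s_1 = 0 + 0 + 0 + 1 + 0 + 1 + 0 + 1 = 3 ≡ 1 (mod 2).
  s_2 = 0 + 1 + 1 + 0 + 0 + 1 + 0 + 1 = 4 ≡ 0 (mod 2).
  s_3 = 0 + 1 + 1 + 0 + 0 + 1 + 0 + 1 = 4 ≡ 0 (mod 2).
  s_4 = 0 + 1 + 1 + 0 + 0 + 1 + 1 + 1 = 5 ≡ 1 (mod 2).
s = (1, 0, 0, 1)^T — this equals column 9 of H (binary 1001), so error is at position 9.
Correct: flip bit 9 of r = 001011000010101 to get c = 001011001010101.


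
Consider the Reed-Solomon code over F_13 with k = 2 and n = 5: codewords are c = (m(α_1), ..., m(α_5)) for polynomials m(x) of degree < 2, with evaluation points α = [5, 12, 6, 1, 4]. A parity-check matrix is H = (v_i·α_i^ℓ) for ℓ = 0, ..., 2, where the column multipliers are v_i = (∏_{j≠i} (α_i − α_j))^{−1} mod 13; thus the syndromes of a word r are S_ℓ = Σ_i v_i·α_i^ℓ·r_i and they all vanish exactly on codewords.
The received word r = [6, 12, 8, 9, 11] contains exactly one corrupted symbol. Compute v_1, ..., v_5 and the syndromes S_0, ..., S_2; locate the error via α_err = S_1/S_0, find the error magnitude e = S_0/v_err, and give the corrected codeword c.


S = (8, 1, 5), error at position 1, error magnitude e = 3, c = [3, 12, 8, 9, 11].

Step 1: column multipliers v_i = (∏_{j≠i}(α_i − α_j))^{−1} mod 13.
  i = 1 (α = 5): (5−12)(5−6)(5−1)(5−4) = (−7)·(−1)·4·1 = 28 ≡ 2, so v_1 = 2^{−1} = 7 (mod 13).
  i = 2 (α = 12): (12−5)(12−6)(12−1)(12−4) = 7·6·11·8 = 3696 ≡ 4, so v_2 = 4^{−1} = 10 (mod 13).
  i = 3 (α = 6): (6−5)(6−12)(6−1)(6−4) = 1·(−6)·5·2 = −60 ≡ 5, so v_3 = 5^{−1} = 8 (mod 13).
  i = 4 (α = 1): (1−5)(1−12)(1−6)(1−4) = (−4)·(−11)·(−5)·(−3) = 660 ≡ 10, so v_4 = 10^{−1} = 4 (mod 13).
  i = 5 (α = 4): (4−5)(4−12)(4−6)(4−1) = (−1)·(−8)·(−2)·3 = −48 ≡ 4, so v_5 = 4^{−1} = 10 (mod 13).
  v = [7, 10, 8, 4, 10].
Step 2: syndromes of r = [6, 12, 8, 9, 11] (all sums mod 13).
  S_0 = Σ v_i r_i = 7·6 + 10·12 + 8·8 + 4·9 + 10·11 = 372 ≡ 8.
  S_1 = Σ v_i α_i r_i = 7·5·6 + 10·12·12 + 8·6·8 + 4·1·9 + 10·4·11 = 2510 ≡ 1.
  α_i^2 mod 13 = [12, 1, 10, 1, 3].
  S_2 = Σ v_i α_i^2 r_i = 7·12·6 + 10·1·12 + 8·10·8 + 4·1·9 + 10·3·11 = 1630 ≡ 5.
  S = (8, 1, 5) ≠ 0, so r is not a codeword (an error is present).
Step 3: locate the error. For a single error e at position i, S_ℓ = v_i·e·α_i^ℓ, so α_err = S_1/S_0.
  S_0^{−1} = 8^{−1} = 5 (mod 13), so α_err = 1·5 = 5 ≡ 5 = α_1. Error position i = 1.
  Consistency check: S_2/S_1 = 5·1 = 5 ≡ 5 = α_err ✓ (single-error assumption holds).
Step 4: error magnitude e = S_0/v_1 = S_0·∏_{j≠1}(α_1 − α_j) = 8·2 = 16 ≡ 3 (mod 13).
Step 5: correct position 1: c_1 = r_1 − e = 6 − 3 ≡ 3 (mod 13). Hence c = [3, 12, 8, 9, 11].
  Check: interpolating c through the α_i gives m(x) = 4 + 5·x (degree < 2) with m(α_i) = c_i for every i, so c is indeed a codeword.


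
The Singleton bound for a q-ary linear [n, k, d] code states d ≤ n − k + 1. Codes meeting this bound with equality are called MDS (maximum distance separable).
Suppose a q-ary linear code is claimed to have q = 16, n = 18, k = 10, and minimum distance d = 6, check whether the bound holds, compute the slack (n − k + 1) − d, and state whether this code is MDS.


Singleton RHS = n − k + 1 = 9, slack = 3, bound satisfied, not MDS.

Singleton bound: d ≤ n − k + 1.
Here n = 18, k = 10, so n − k + 1 = 9.
Given d = 6, check d ≤ 9: YES.
Slack = (n − k + 1) − d = 3.
The code is NOT MDS (slack = 3 > 0).
Description: the claimed parameters are [18, 10, 6]_16; such a code would be non-MDS.


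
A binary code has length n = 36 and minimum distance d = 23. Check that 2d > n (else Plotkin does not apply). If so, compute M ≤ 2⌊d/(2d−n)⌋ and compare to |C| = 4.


Plotkin bound M ≤ 4; given |C| = 4 ≤ bound (satisfied).

Check applicability: 2d = 46, n = 36.
2d − n = 10 > 0, so Plotkin applies.
Compute d/(2d−n) = 23/10 ≈ 2.3000.
⌊d/(2d−n)⌋ = 2.
Plotkin bound: M ≤ 2·2 = 4.
Given |C| = 4, check: satisfied.
This |C| is at the Plotkin bound.


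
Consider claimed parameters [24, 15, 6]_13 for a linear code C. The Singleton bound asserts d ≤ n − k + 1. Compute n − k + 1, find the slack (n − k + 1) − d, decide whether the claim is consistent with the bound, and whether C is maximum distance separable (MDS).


Singleton RHS = n − k + 1 = 10, slack = 4, bound satisfied, not MDS.

Singleton bound: d ≤ n − k + 1.
Here n = 24, k = 15, so n − k + 1 = 10.
Given d = 6, check d ≤ 10: YES.
Slack = (n − k + 1) − d = 4.
The code is NOT MDS (slack = 4 > 0).
Description: the claimed parameters are [24, 15, 6]_13; such a code would be non-MDS.


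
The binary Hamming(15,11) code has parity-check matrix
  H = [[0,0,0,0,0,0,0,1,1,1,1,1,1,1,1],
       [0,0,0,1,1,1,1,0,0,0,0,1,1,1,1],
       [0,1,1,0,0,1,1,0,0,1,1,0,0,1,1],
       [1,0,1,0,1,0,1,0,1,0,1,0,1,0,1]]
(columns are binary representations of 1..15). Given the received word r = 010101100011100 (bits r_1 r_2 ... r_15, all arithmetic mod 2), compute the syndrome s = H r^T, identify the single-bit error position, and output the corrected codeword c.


s = (1, 1, 0, 1)^T, error position = 13, corrected codeword c = 010101100011000

Compute s = H r^T mod 2 one row at a time:
  s_1 = 0 + 0 + 0 + 1 + 1 + 1 + 0 + 0 = 3 ≡ 1 (mod 2).
  s_2 = 1 + 0 + 1 + 1 + 1 + 1 + 0 + 0 = 5 ≡ 1 (mod 2).
  s_3 = 1 + 0 + 1 + 1 + 0 + 1 + 0 + 0 = 4 ≡ 0 (mod 2).
  s_4 = 0 + 0 + 0 + 1 + 0 + 1 + 1 + 0 = 3 ≡ 1 (mod 2).
s = (1, 1, 0, 1)^T — this equals column 13 of H (binary 1101), so error is at position 13.
Correct: flip bit 13 of r = 010101100011100 to get c = 010101100011000.


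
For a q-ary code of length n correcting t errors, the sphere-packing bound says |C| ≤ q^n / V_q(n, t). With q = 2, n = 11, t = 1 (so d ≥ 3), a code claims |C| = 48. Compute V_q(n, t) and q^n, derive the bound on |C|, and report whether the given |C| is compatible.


V_q(n, t) = 12, q^n = 2048, Hamming bound = 170, |C| = 48 ≤ bound (satisfied).

Step 1: Compute V_q(n, t) = Σ_{j=0}^1 C(n, j) (q−1)^j.
  j = 0: C(11,0)·(1)^0 = 1·1 = 1.
  j = 1: C(11,1)·(1)^1 = 11·1 = 11.
  V_q(n, t) = 1 + 11 = 12.
Step 2: q^n = 2^11 = 2048.
Step 3: Hamming bound ⌊q^n / V_q(n,t)⌋ = ⌊2048/12⌋ = 170.
Step 4: Compare |C| = 48 to 170: satisfied.
The claimed |C| lies below the Hamming bound.


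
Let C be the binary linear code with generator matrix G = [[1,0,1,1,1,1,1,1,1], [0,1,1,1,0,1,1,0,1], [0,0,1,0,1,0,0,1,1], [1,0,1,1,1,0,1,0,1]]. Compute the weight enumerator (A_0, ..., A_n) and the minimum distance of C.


Weight distribution: A_0 = 1, A_2 = 1, A_4 = 8, A_6 = 5, A_8 = 1. Minimum distance d = 2.

Enumerate all 2^4 = 16 messages m ∈ F_2^4.
For each, compute codeword c = mG in F_2^9, then tally its weight.
  m = 0000 → c = 000000000, weight = 0.
  m = 1000 → c = 101111111, weight = 8.
  m = 0100 → c = 011101101, weight = 6.
  m = 1100 → c = 110010010, weight = 4.
  m = 0010 → c = 001010011, weight = 4.
  m = 1010 → c = 100101100, weight = 4.
  m = 0110 → c = 010111110, weight = 6.
  m = 1110 → c = 111000001, weight = 4.
  m = 0001 → c = 101110101, weight = 6.
  m = 1001 → c = 000001010, weight = 2.
  m = 0101 → c = 110011000, weight = 4.
  m = 1101 → c = 011100111, weight = 6.
  m = 0011 → c = 100100110, weight = 4.
  m = 1011 → c = 001011001, weight = 4.
  m = 0111 → c = 111001011, weight = 6.
  m = 1111 → c = 010110100, weight = 4.
Tally weights:
  weight 0: 1 codewords.
  weight 2: 1 codewords.
  weight 4: 8 codewords.
  weight 6: 5 codewords.
  weight 8: 1 codewords.
Minimum distance d = smallest w > 0 with A_w > 0 = 2.
Sanity: Σ A_w = 16 = 2^4 = 16 ✓.


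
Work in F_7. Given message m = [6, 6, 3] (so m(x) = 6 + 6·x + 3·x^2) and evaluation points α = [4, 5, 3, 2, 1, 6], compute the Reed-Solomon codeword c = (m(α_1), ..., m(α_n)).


c = [1, 6, 2, 2, 1, 3]

Message polynomial: m(x) = 6 + 6·x + 3·x^2 (mod 7).
For each evaluation point α_i, compute m(α_i) mod 7:
  α_1 = 4: Horner steps 3 → 4 → 1, so m(4) = 1.
  α_2 = 5: Horner steps 3 → 0 → 6, so m(5) = 6.
  α_3 = 3: Horner steps 3 → 1 → 2, so m(3) = 2.
  α_4 = 2: Horner steps 3 → 5 → 2, so m(2) = 2.
  α_5 = 1: Horner steps 3 → 2 → 1, so m(1) = 1.
  α_6 = 6: Horner steps 3 → 3 → 3, so m(6) = 3.
Codeword c = [1, 6, 2, 2, 1, 3] ∈ F_7^6.


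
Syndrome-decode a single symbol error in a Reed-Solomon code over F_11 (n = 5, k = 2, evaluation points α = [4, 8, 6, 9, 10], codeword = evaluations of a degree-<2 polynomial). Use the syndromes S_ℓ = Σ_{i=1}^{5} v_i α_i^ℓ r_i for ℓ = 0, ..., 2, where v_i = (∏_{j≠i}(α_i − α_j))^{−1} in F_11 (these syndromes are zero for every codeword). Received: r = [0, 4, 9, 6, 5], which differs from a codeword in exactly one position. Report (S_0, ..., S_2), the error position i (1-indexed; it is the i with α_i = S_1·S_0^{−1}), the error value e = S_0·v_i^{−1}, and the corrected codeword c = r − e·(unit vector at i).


S = (6, 4, 10), error at position 2, error magnitude e = 8, c = [0, 7, 9, 6, 5].

Step 1: column multipliers v_i = (∏_{j≠i}(α_i − α_j))^{−1} mod 11.
  i = 1 (α = 4): (4−8)(4−6)(4−9)(4−10) = (−4)·(−2)·(−5)·(−6) = 240 ≡ 9, so v_1 = 9^{−1} = 5 (mod 11).
  i = 2 (α = 8): (8−4)(8−6)(8−9)(8−10) = 4·2·(−1)·(−2) = 16 ≡ 5, so v_2 = 5^{−1} = 9 (mod 11).
  i = 3 (α = 6): (6−4)(6−8)(6−9)(6−10) = 2·(−2)·(−3)·(−4) = −48 ≡ 7, so v_3 = 7^{−1} = 8 (mod 11).
  i = 4 (α = 9): (9−4)(9−8)(9−6)(9−10) = 5·1·3·(−1) = −15 ≡ 7, so v_4 = 7^{−1} = 8 (mod 11).
  i = 5 (α = 10): (10−4)(10−8)(10−6)(10−9) = 6·2·4·1 = 48 ≡ 4, so v_5 = 4^{−1} = 3 (mod 11).
  v = [5, 9, 8, 8, 3].
Step 2: syndromes of r = [0, 4, 9, 6, 5] (all sums mod 11).
  S_0 = Σ v_i r_i = 5·0 + 9·4 + 8·9 + 8·6 + 3·5 = 171 ≡ 6.
  S_1 = Σ v_i α_i r_i = 5·4·0 + 9·8·4 + 8·6·9 + 8·9·6 + 3·10·5 = 1302 ≡ 4.
  α_i^2 mod 11 = [5, 9, 3, 4, 1].
  S_2 = Σ v_i α_i^2 r_i = 5·5·0 + 9·9·4 + 8·3·9 + 8·4·6 + 3·1·5 = 747 ≡ 10.
  S = (6, 4, 10) ≠ 0, so r is not a codeword (an error is present).
Step 3: locate the error. For a single error e at position i, S_ℓ = v_i·e·α_i^ℓ, so α_err = S_1/S_0.
  S_0^{−1} = 6^{−1} = 2 (mod 11), so α_err = 4·2 = 8 ≡ 8 = α_2. Error position i = 2.
  Consistency check: S_2/S_1 = 10·3 = 30 ≡ 8 = α_err ✓ (single-error assumption holds).
Step 4: error magnitude e = S_0/v_2 = S_0·∏_{j≠2}(α_2 − α_j) = 6·5 = 30 ≡ 8 (mod 11).
Step 5: correct position 2: c_2 = r_2 − e = 4 − 8 ≡ 7 (mod 11). Hence c = [0, 7, 9, 6, 5].
  Check: interpolating c through the α_i gives m(x) = 4 + 10·x (degree < 2) with m(α_i) = c_i for every i, so c is indeed a codeword.


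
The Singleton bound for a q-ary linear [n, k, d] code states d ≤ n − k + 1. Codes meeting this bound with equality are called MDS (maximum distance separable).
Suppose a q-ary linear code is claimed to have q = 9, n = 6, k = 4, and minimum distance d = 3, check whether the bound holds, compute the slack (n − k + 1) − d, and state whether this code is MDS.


Singleton RHS = n − k + 1 = 3, slack = 0, bound satisfied, MDS.

Singleton bound: d ≤ n − k + 1.
Here n = 6, k = 4, so n − k + 1 = 3.
Given d = 3, check d ≤ 3: YES.
Slack = (n − k + 1) − d = 0.
The code is MDS (slack = 0).
Description: the claimed parameters are [6, 4, 3]_9; such a code would be MDS (meets Singleton bound).


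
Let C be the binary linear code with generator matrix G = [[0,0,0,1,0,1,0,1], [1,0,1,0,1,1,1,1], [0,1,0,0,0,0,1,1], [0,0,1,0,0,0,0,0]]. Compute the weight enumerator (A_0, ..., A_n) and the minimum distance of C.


Weight distribution: A_0 = 1, A_1 = 1, A_3 = 2, A_4 = 5, A_5 = 5, A_6 = 2. Minimum distance d = 1.

Enumerate all 2^4 = 16 messages m ∈ F_2^4.
For each, compute codeword c = mG in F_2^8, then tally its weight.
  m = 0000 → c = 00000000, weight = 0.
  m = 1000 → c = 00010101, weight = 3.
  m = 0100 → c = 10101111, weight = 6.
  m = 1100 → c = 10111010, weight = 5.
  m = 0010 → c = 01000011, weight = 3.
  m = 1010 → c = 01010110, weight = 4.
  m = 0110 → c = 11101100, weight = 5.
  m = 1110 → c = 11111001, weight = 6.
  m = 0001 → c = 00100000, weight = 1.
  m = 1001 → c = 00110101, weight = 4.
  m = 0101 → c = 10001111, weight = 5.
  m = 1101 → c = 10011010, weight = 4.
  m = 0011 → c = 01100011, weight = 4.
  m = 1011 → c = 01110110, weight = 5.
  m = 0111 → c = 11001100, weight = 4.
  m = 1111 → c = 11011001, weight = 5.
Tally weights:
  weight 0: 1 codewords.
  weight 1: 1 codewords.
  weight 3: 2 codewords.
  weight 4: 5 codewords.
  weight 5: 5 codewords.
  weight 6: 2 codewords.
Minimum distance d = smallest w > 0 with A_w > 0 = 1.
Sanity: Σ A_w = 16 = 2^4 = 16 ✓.


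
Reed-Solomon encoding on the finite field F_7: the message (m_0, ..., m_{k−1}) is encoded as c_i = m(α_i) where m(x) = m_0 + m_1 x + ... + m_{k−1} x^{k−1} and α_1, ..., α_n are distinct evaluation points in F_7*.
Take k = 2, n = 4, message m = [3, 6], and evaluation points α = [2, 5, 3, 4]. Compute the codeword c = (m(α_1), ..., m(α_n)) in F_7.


c = [1, 5, 0, 6]

Message polynomial: m(x) = 3 + 6·x (mod 7).
For each evaluation point α_i, compute m(α_i) mod 7:
  α_1 = 2: Horner steps 6 → 1, so m(2) = 1.
  α_2 = 5: Horner steps 6 → 5, so m(5) = 5.
  α_3 = 3: Horner steps 6 → 0, so m(3) = 0.
  α_4 = 4: Horner steps 6 → 6, so m(4) = 6.
Codeword c = [1, 5, 0, 6] ∈ F_7^4.


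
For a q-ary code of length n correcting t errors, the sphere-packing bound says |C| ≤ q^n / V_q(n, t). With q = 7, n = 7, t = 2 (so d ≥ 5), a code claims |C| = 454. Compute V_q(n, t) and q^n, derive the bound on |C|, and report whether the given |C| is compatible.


V_q(n, t) = 799, q^n = 823543, Hamming bound = 1030, |C| = 454 ≤ bound (satisfied).

Step 1: Compute V_q(n, t) = Σ_{j=0}^2 C(n, j) (q−1)^j.
  j = 0: C(7,0)·(6)^0 = 1·1 = 1.
  j = 1: C(7,1)·(6)^1 = 7·6 = 42.
  j = 2: C(7,2)·(6)^2 = 21·36 = 756.
  V_q(n, t) = 1 + 42 + 756 = 799.
Step 2: q^n = 7^7 = 823543.
Step 3: Hamming bound ⌊q^n / V_q(n,t)⌋ = ⌊823543/799⌋ = 1030.
Step 4: Compare |C| = 454 to 1030: satisfied.
The claimed |C| lies below the Hamming bound.


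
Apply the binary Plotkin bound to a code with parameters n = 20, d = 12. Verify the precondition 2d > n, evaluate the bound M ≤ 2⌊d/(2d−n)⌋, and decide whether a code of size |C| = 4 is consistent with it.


Plotkin bound M ≤ 6; given |C| = 4 ≤ bound (satisfied).

Check applicability: 2d = 24, n = 20.
2d − n = 4 > 0, so Plotkin applies.
Compute d/(2d−n) = 12/4 ≈ 3.0000.
⌊d/(2d−n)⌋ = 3.
Plotkin bound: M ≤ 2·3 = 6.
Given |C| = 4, check: satisfied.
This |C| is below the Plotkin bound.


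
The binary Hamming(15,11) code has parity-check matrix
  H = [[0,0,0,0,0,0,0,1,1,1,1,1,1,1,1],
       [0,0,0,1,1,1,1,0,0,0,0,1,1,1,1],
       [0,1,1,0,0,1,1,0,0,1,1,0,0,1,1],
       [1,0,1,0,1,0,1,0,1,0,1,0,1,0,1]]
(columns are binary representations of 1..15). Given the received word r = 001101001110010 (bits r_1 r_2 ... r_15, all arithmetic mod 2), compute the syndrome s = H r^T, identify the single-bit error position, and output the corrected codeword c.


s = (0, 1, 1, 1)^T, error position = 7, corrected codeword c = 001101101110010

Compute s = H r^T mod 2 one row at a time:
  s_1 = 0 + 1 + 1 + 1 + 0 + 0 + 1 + 0 = 4 ≡ 0 (mod 2).
  s_2 = 1 + 0 + 1 + 0 + 0 + 0 + 1 + 0 = 3 ≡ 1 (mod 2).
  s_3 = 0 + 1 + 1 + 0 + 1 + 1 + 1 + 0 = 5 ≡ 1 (mod 2).
  s_4 = 0 + 1 + 0 + 0 + 1 + 1 + 0 + 0 = 3 ≡ 1 (mod 2).
s = (0, 1, 1, 1)^T — this equals column 7 of H (binary 0111), so error is at position 7.
Correct: flip bit 7 of r = 001101001110010 to get c = 001101101110010.


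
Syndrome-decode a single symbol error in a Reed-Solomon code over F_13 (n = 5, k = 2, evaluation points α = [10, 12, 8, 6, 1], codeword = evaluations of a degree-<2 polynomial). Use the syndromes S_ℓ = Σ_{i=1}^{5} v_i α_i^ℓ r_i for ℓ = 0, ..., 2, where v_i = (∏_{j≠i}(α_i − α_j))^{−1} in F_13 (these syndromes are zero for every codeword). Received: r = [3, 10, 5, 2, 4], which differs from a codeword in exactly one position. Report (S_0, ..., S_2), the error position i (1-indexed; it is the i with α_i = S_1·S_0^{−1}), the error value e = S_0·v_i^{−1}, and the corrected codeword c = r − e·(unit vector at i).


S = (6, 9, 7), error at position 3, error magnitude e = 9, c = [3, 10, 9, 2, 4].

Step 1: column multipliers v_i = (∏_{j≠i}(α_i − α_j))^{−1} mod 13.
  i = 1 (α = 10): (10−12)(10−8)(10−6)(10−1) = (−2)·2·4·9 = −144 ≡ 12, so v_1 = 12^{−1} = 12 (mod 13).
  i = 2 (α = 12): (12−10)(12−8)(12−6)(12−1) = 2·4·6·11 = 528 ≡ 8, so v_2 = 8^{−1} = 5 (mod 13).
  i = 3 (α = 8): (8−10)(8−12)(8−6)(8−1) = (−2)·(−4)·2·7 = 112 ≡ 8, so v_3 = 8^{−1} = 5 (mod 13).
  i = 4 (α = 6): (6−10)(6−12)(6−8)(6−1) = (−4)·(−6)·(−2)·5 = −240 ≡ 7, so v_4 = 7^{−1} = 2 (mod 13).
  i = 5 (α = 1): (1−10)(1−12)(1−8)(1−6) = (−9)·(−11)·(−7)·(−5) = 3465 ≡ 7, so v_5 = 7^{−1} = 2 (mod 13).
  v = [12, 5, 5, 2, 2].
Step 2: syndromes of r = [3, 10, 5, 2, 4] (all sums mod 13).
  S_0 = Σ v_i r_i = 12·3 + 5·10 + 5·5 + 2·2 + 2·4 = 123 ≡ 6.
  S_1 = Σ v_i α_i r_i = 12·10·3 + 5·12·10 + 5·8·5 + 2·6·2 + 2·1·4 = 1192 ≡ 9.
  α_i^2 mod 13 = [9, 1, 12, 10, 1].
  S_2 = Σ v_i α_i^2 r_i = 12·9·3 + 5·1·10 + 5·12·5 + 2·10·2 + 2·1·4 = 722 ≡ 7.
  S = (6, 9, 7) ≠ 0, so r is not a codeword (an error is present).
Step 3: locate the error. For a single error e at position i, S_ℓ = v_i·e·α_i^ℓ, so α_err = S_1/S_0.
  S_0^{−1} = 6^{−1} = 11 (mod 13), so α_err = 9·11 = 99 ≡ 8 = α_3. Error position i = 3.
  Consistency check: S_2/S_1 = 7·3 = 21 ≡ 8 = α_err ✓ (single-error assumption holds).
Step 4: error magnitude e = S_0/v_3 = S_0·∏_{j≠3}(α_3 − α_j) = 6·8 = 48 ≡ 9 (mod 13).
Step 5: correct position 3: c_3 = r_3 − e = 5 − 9 ≡ 9 (mod 13). Hence c = [3, 10, 9, 2, 4].
  Check: interpolating c through the α_i gives m(x) = 7 + 10·x (degree < 2) with m(α_i) = c_i for every i, so c is indeed a codeword.


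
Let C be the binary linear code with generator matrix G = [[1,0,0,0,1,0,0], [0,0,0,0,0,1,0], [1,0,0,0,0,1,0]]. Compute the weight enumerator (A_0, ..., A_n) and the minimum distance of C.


Weight distribution: A_0 = 1, A_1 = 3, A_2 = 3, A_3 = 1. Minimum distance d = 1.

Enumerate all 2^3 = 8 messages m ∈ F_2^3.
For each, compute codeword c = mG in F_2^7, then tally its weight.
  m = 000 → c = 0000000, weight = 0.
  m = 100 → c = 1000100, weight = 2.
  m = 010 → c = 0000010, weight = 1.
  m = 110 → c = 1000110, weight = 3.
  m = 001 → c = 1000010, weight = 2.
  m = 101 → c = 0000110, weight = 2.
  m = 011 → c = 1000000, weight = 1.
  m = 111 → c = 0000100, weight = 1.
Tally weights:
  weight 0: 1 codewords.
  weight 1: 3 codewords.
  weight 2: 3 codewords.
  weight 3: 1 codewords.
Minimum distance d = smallest w > 0 with A_w > 0 = 1.
Sanity: Σ A_w = 8 = 2^3 = 8 ✓.


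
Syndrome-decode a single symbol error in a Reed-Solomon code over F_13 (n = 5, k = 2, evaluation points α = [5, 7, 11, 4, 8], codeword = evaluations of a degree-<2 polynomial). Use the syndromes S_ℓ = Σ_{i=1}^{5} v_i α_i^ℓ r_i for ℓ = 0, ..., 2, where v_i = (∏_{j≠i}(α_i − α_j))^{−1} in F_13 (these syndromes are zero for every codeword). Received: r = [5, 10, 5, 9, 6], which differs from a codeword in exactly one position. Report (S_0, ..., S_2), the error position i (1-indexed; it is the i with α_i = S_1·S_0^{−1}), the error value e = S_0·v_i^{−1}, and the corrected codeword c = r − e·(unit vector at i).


S = (5, 3, 7), error at position 3, error magnitude e = 11, c = [5, 10, 7, 9, 6].

Step 1: column multipliers v_i = (∏_{j≠i}(α_i − α_j))^{−1} mod 13.
  i = 1 (α = 5): (5−7)(5−11)(5−4)(5−8) = (−2)·(−6)·1·(−3) = −36 ≡ 3, so v_1 = 3^{−1} = 9 (mod 13).
  i = 2 (α = 7): (7−5)(7−11)(7−4)(7−8) = 2·(−4)·3·(−1) = 24 ≡ 11, so v_2 = 11^{−1} = 6 (mod 13).
  i = 3 (α = 11): (11−5)(11−7)(11−4)(11−8) = 6·4·7·3 = 504 ≡ 10, so v_3 = 10^{−1} = 4 (mod 13).
  i = 4 (α = 4): (4−5)(4−7)(4−11)(4−8) = (−1)·(−3)·(−7)·(−4) = 84 ≡ 6, so v_4 = 6^{−1} = 11 (mod 13).
  i = 5 (α = 8): (8−5)(8−7)(8−11)(8−4) = 3·1·(−3)·4 = −36 ≡ 3, so v_5 = 3^{−1} = 9 (mod 13).
  v = [9, 6, 4, 11, 9].
Step 2: syndromes of r = [5, 10, 5, 9, 6] (all sums mod 13).
  S_0 = Σ v_i r_i = 9·5 + 6·10 + 4·5 + 11·9 + 9·6 = 278 ≡ 5.
  S_1 = Σ v_i α_i r_i = 9·5·5 + 6·7·10 + 4·11·5 + 11·4·9 + 9·8·6 = 1693 ≡ 3.
  α_i^2 mod 13 = [12, 10, 4, 3, 12].
  S_2 = Σ v_i α_i^2 r_i = 9·12·5 + 6·10·10 + 4·4·5 + 11·3·9 + 9·12·6 = 2165 ≡ 7.
  S = (5, 3, 7) ≠ 0, so r is not a codeword (an error is present).
Step 3: locate the error. For a single error e at position i, S_ℓ = v_i·e·α_i^ℓ, so α_err = S_1/S_0.
  S_0^{−1} = 5^{−1} = 8 (mod 13), so α_err = 3·8 = 24 ≡ 11 = α_3. Error position i = 3.
  Consistency check: S_2/S_1 = 7·9 = 63 ≡ 11 = α_err ✓ (single-error assumption holds).
Step 4: error magnitude e = S_0/v_3 = S_0·∏_{j≠3}(α_3 − α_j) = 5·10 = 50 ≡ 11 (mod 13).
Step 5: correct position 3: c_3 = r_3 − e = 5 − 11 ≡ 7 (mod 13). Hence c = [5, 10, 7, 9, 6].
  Check: interpolating c through the α_i gives m(x) = 12 + 9·x (degree < 2) with m(α_i) = c_i for every i, so c is indeed a codeword.


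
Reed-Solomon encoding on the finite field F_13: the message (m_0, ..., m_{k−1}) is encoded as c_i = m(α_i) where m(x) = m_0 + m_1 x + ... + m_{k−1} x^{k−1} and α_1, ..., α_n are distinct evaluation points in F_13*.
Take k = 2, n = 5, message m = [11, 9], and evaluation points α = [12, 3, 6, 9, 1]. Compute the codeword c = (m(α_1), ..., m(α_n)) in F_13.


c = [2, 12, 0, 1, 7]

Message polynomial: m(x) = 11 + 9·x (mod 13).
For each evaluation point α_i, compute m(α_i) mod 13:
  α_1 = 12: Horner steps 9 → 2, so m(12) = 2.
  α_2 = 3: Horner steps 9 → 12, so m(3) = 12.
  α_3 = 6: Horner steps 9 → 0, so m(6) = 0.
  α_4 = 9: Horner steps 9 → 1, so m(9) = 1.
  α_5 = 1: Horner steps 9 → 7, so m(1) = 7.
Codeword c = [2, 12, 0, 1, 7] ∈ F_13^5.


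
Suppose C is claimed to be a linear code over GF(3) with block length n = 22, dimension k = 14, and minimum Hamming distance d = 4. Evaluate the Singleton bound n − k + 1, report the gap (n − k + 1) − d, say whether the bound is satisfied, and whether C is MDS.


Singleton RHS = n − k + 1 = 9, slack = 5, bound satisfied, not MDS.

Singleton bound: d ≤ n − k + 1.
Here n = 22, k = 14, so n − k + 1 = 9.
Given d = 4, check d ≤ 9: YES.
Slack = (n − k + 1) − d = 5.
The code is NOT MDS (slack = 5 > 0).
Description: the claimed parameters are [22, 14, 4]_3; such a code would be non-MDS.


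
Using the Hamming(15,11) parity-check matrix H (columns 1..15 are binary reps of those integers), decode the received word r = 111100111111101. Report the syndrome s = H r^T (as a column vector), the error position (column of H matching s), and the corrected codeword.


s = (1, 1, 0, 1)^T, error position = 13, corrected codeword c = 111100111111001

Compute s = H r^T mod 2 one row at a time:
  s_1 = 1 + 1 + 1 + 1 + 1 + 1 + 0 + 1 = 7 ≡ 1 (mod 2).
  s_2 = 1 + 0 + 0 + 1 + 1 + 1 + 0 + 1 = 5 ≡ 1 (mod 2).
  s_3 = 1 + 1 + 0 + 1 + 1 + 1 + 0 + 1 = 6 ≡ 0 (mod 2).
  s_4 = 1 + 1 + 0 + 1 + 1 + 1 + 1 + 1 = 7 ≡ 1 (mod 2).
s = (1, 1, 0, 1)^T — this equals column 13 of H (binary 1101), so error is at position 13.
Correct: flip bit 13 of r = 111100111111101 to get c = 111100111111001.


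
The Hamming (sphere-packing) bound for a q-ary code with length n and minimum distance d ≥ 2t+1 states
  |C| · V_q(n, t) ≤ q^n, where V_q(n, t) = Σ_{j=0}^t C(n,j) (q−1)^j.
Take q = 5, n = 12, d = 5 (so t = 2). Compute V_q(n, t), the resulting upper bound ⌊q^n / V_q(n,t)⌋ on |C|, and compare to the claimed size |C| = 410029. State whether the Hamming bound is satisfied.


V_q(n, t) = 1105, q^n = 244140625, Hamming bound = 220941, |C| = 410029 > bound (violated).

Step 1: Compute V_q(n, t) = Σ_{j=0}^2 C(n, j) (q−1)^j.
  j = 0: C(12,0)·(4)^0 = 1·1 = 1.
  j = 1: C(12,1)·(4)^1 = 12·4 = 48.
  j = 2: C(12,2)·(4)^2 = 66·16 = 1056.
  V_q(n, t) = 1 + 48 + 1056 = 1105.
Step 2: q^n = 5^12 = 244140625.
Step 3: Hamming bound ⌊q^n / V_q(n,t)⌋ = ⌊244140625/1105⌋ = 220941.
Step 4: Compare |C| = 410029 to 220941: violated.
The claimed |C| lies above the Hamming bound, so no 5-ary code of length 12 with d ≥ 5 can have 410029 codewords.


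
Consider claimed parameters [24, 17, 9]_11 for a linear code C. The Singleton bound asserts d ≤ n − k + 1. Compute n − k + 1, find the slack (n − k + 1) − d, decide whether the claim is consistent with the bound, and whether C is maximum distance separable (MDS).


Singleton RHS = n − k + 1 = 8, slack = -1, bound violated (no such code; not MDS).

Singleton bound: d ≤ n − k + 1.
Here n = 24, k = 17, so n − k + 1 = 8.
Given d = 9, check d ≤ 8: NO.
Slack = (n − k + 1) − d = -1.
The slack is negative: d = 9 exceeds n − k + 1 = 8 by 1, so the Singleton bound is violated and no linear [24, 17, 9]_11 code can exist. In particular it is not MDS (MDS requires d = n − k + 1 exactly).
Description: the claimed parameters are [24, 17, 9]_11; such a code would be impossible (violates the Singleton bound).


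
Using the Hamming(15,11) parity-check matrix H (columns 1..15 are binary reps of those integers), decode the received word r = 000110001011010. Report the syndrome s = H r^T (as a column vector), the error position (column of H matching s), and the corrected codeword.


s = (0, 0, 0, 1)^T, error position = 1, corrected codeword c = 100110001011010

Compute s = H r^T mod 2 one row at a time:
  s_1 = 0 + 1 + 0 + 1 + 1 + 0 + 1 + 0 = 4 ≡ 0 (mod 2).
  s_2 = 1 + 1 + 0 + 0 + 1 + 0 + 1 + 0 = 4 ≡ 0 (mod 2).
  s_3 = 0 + 0 + 0 + 0 + 0 + 1 + 1 + 0 = 2 ≡ 0 (mod 2).
  s_4 = 0 + 0 + 1 + 0 + 1 + 1 + 0 + 0 = 3 ≡ 1 (mod 2).
s = (0, 0, 0, 1)^T — this equals column 1 of H (binary 0001), so error is at position 1.
Correct: flip bit 1 of r = 000110001011010 to get c = 100110001011010.


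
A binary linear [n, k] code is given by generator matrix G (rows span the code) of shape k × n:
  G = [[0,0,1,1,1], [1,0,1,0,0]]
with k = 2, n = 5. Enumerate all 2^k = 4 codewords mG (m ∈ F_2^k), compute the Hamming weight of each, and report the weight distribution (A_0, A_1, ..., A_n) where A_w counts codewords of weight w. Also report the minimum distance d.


Weight distribution: A_0 = 1, A_2 = 1, A_3 = 2. Minimum distance d = 2.

Enumerate all 2^2 = 4 messages m ∈ F_2^2.
For each, compute codeword c = mG in F_2^5, then tally its weight.
  m = 00 → c = 00000, weight = 0.
  m = 10 → c = 00111, weight = 3.
  m = 01 → c = 10100, weight = 2.
  m = 11 → c = 10011, weight = 3.
Tally weights:
  weight 0: 1 codewords.
  weight 2: 1 codewords.
  weight 3: 2 codewords.
Minimum distance d = smallest w > 0 with A_w > 0 = 2.
Sanity: Σ A_w = 4 = 2^2 = 4 ✓.


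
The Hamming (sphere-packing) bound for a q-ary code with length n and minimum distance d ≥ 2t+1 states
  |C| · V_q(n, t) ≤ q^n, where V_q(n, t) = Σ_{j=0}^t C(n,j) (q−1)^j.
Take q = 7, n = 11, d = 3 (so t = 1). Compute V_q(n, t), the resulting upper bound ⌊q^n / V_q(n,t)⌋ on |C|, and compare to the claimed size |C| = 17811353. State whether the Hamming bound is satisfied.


V_q(n, t) = 67, q^n = 1977326743, Hamming bound = 29512339, |C| = 17811353 ≤ bound (satisfied).

Step 1: Compute V_q(n, t) = Σ_{j=0}^1 C(n, j) (q−1)^j.
  j = 0: C(11,0)·(6)^0 = 1·1 = 1.
  j = 1: C(11,1)·(6)^1 = 11·6 = 66.
  V_q(n, t) = 1 + 66 = 67.
Step 2: q^n = 7^11 = 1977326743.
Step 3: Hamming bound ⌊q^n / V_q(n,t)⌋ = ⌊1977326743/67⌋ = 29512339.
Step 4: Compare |C| = 17811353 to 29512339: satisfied.
The claimed |C| lies below the Hamming bound.


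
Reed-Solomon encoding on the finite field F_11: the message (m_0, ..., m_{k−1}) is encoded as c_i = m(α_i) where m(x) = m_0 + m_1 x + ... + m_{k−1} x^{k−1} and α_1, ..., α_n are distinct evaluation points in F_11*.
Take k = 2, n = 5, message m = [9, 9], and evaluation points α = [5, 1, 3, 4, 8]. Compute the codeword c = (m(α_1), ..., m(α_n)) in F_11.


c = [10, 7, 3, 1, 4]

Message polynomial: m(x) = 9 + 9·x (mod 11).
For each evaluation point α_i, compute m(α_i) mod 11:
  α_1 = 5: Horner steps 9 → 10, so m(5) = 10.
  α_2 = 1: Horner steps 9 → 7, so m(1) = 7.
  α_3 = 3: Horner steps 9 → 3, so m(3) = 3.
  α_4 = 4: Horner steps 9 → 1, so m(4) = 1.
  α_5 = 8: Horner steps 9 → 4, so m(8) = 4.
Codeword c = [10, 7, 3, 1, 4] ∈ F_11^5.


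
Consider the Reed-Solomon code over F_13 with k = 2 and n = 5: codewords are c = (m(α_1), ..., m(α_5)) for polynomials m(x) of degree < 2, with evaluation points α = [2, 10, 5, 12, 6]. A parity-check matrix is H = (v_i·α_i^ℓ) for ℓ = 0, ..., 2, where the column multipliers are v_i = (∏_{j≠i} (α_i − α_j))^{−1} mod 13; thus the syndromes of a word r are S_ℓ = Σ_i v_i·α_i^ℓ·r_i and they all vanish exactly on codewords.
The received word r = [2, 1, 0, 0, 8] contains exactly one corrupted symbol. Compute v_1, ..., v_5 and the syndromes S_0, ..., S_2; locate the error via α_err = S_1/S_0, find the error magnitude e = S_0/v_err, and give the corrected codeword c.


S = (6, 7, 6), error at position 4, error magnitude e = 9, c = [2, 1, 0, 4, 8].

Step 1: column multipliers v_i = (∏_{j≠i}(α_i − α_j))^{−1} mod 13.
  i = 1 (α = 2): (2−10)(2−5)(2−12)(2−6) = (−8)·(−3)·(−10)·(−4) = 960 ≡ 11, so v_1 = 11^{−1} = 6 (mod 13).
  i = 2 (α = 10): (10−2)(10−5)(10−12)(10−6) = 8·5·(−2)·4 = −320 ≡ 5, so v_2 = 5^{−1} = 8 (mod 13).
  i = 3 (α = 5): (5−2)(5−10)(5−12)(5−6) = 3·(−5)·(−7)·(−1) = −105 ≡ 12, so v_3 = 12^{−1} = 12 (mod 13).
  i = 4 (α = 12): (12−2)(12−10)(12−5)(12−6) = 10·2·7·6 = 840 ≡ 8, so v_4 = 8^{−1} = 5 (mod 13).
  i = 5 (α = 6): (6−2)(6−10)(6−5)(6−12) = 4·(−4)·1·(−6) = 96 ≡ 5, so v_5 = 5^{−1} = 8 (mod 13).
  v = [6, 8, 12, 5, 8].
Step 2: syndromes of r = [2, 1, 0, 0, 8] (all sums mod 13).
  S_0 = Σ v_i r_i = 6·2 + 8·1 + 12·0 + 5·0 + 8·8 = 84 ≡ 6.
  S_1 = Σ v_i α_i r_i = 6·2·2 + 8·10·1 + 12·5·0 + 5·12·0 + 8·6·8 = 488 ≡ 7.
  α_i^2 mod 13 = [4, 9, 12, 1, 10].
  S_2 = Σ v_i α_i^2 r_i = 6·4·2 + 8·9·1 + 12·12·0 + 5·1·0 + 8·10·8 = 760 ≡ 6.
  S = (6, 7, 6) ≠ 0, so r is not a codeword (an error is present).
Step 3: locate the error. For a single error e at position i, S_ℓ = v_i·e·α_i^ℓ, so α_err = S_1/S_0.
  S_0^{−1} = 6^{−1} = 11 (mod 13), so α_err = 7·11 = 77 ≡ 12 = α_4. Error position i = 4.
  Consistency check: S_2/S_1 = 6·2 = 12 ≡ 12 = α_err ✓ (single-error assumption holds).
Step 4: error magnitude e = S_0/v_4 = S_0·∏_{j≠4}(α_4 − α_j) = 6·8 = 48 ≡ 9 (mod 13).
Step 5: correct position 4: c_4 = r_4 − e = 0 − 9 ≡ 4 (mod 13). Hence c = [2, 1, 0, 4, 8].
  Check: interpolating c through the α_i gives m(x) = 12 + 8·x (degree < 2) with m(α_i) = c_i for every i, so c is indeed a codeword.


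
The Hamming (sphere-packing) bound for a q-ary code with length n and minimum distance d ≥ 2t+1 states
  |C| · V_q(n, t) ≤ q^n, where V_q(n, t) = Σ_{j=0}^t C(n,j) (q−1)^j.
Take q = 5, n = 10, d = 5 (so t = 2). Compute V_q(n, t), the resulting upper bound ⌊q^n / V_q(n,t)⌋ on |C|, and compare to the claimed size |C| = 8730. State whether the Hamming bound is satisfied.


V_q(n, t) = 761, q^n = 9765625, Hamming bound = 12832, |C| = 8730 ≤ bound (satisfied).

Step 1: Compute V_q(n, t) = Σ_{j=0}^2 C(n, j) (q−1)^j.
  j = 0: C(10,0)·(4)^0 = 1·1 = 1.
  j = 1: C(10,1)·(4)^1 = 10·4 = 40.
  j = 2: C(10,2)·(4)^2 = 45·16 = 720.
  V_q(n, t) = 1 + 40 + 720 = 761.
Step 2: q^n = 5^10 = 9765625.
Step 3: Hamming bound ⌊q^n / V_q(n,t)⌋ = ⌊9765625/761⌋ = 12832.
Step 4: Compare |C| = 8730 to 12832: satisfied.
The claimed |C| lies below the Hamming bound.


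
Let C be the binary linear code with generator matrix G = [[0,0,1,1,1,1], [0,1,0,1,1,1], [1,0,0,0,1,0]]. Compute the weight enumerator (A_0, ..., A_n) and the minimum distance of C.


Weight distribution: A_0 = 1, A_2 = 2, A_4 = 5. Minimum distance d = 2.

Enumerate all 2^3 = 8 messages m ∈ F_2^3.
For each, compute codeword c = mG in F_2^6, then tally its weight.
  m = 000 → c = 000000, weight = 0.
  m = 100 → c = 001111, weight = 4.
  m = 010 → c = 010111, weight = 4.
  m = 110 → c = 011000, weight = 2.
  m = 001 → c = 100010, weight = 2.
  m = 101 → c = 101101, weight = 4.
  m = 011 → c = 110101, weight = 4.
  m = 111 → c = 111010, weight = 4.
Tally weights:
  weight 0: 1 codewords.
  weight 2: 2 codewords.
  weight 4: 5 codewords.
Minimum distance d = smallest w > 0 with A_w > 0 = 2.
Sanity: Σ A_w = 8 = 2^3 = 8 ✓.


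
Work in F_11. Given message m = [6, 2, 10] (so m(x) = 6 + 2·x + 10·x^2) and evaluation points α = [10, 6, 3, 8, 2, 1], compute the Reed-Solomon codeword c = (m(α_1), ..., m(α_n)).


c = [3, 4, 3, 2, 6, 7]

Message polynomial: m(x) = 6 + 2·x + 10·x^2 (mod 11).
For each evaluation point α_i, compute m(α_i) mod 11:
  α_1 = 10: Horner steps 10 → 3 → 3, so m(10) = 3.
  α_2 = 6: Horner steps 10 → 7 → 4, so m(6) = 4.
  α_3 = 3: Horner steps 10 → 10 → 3, so m(3) = 3.
  α_4 = 8: Horner steps 10 → 5 → 2, so m(8) = 2.
  α_5 = 2: Horner steps 10 → 0 → 6, so m(2) = 6.
  α_6 = 1: Horner steps 10 → 1 → 7, so m(1) = 7.
Codeword c = [3, 4, 3, 2, 6, 7] ∈ F_11^6.


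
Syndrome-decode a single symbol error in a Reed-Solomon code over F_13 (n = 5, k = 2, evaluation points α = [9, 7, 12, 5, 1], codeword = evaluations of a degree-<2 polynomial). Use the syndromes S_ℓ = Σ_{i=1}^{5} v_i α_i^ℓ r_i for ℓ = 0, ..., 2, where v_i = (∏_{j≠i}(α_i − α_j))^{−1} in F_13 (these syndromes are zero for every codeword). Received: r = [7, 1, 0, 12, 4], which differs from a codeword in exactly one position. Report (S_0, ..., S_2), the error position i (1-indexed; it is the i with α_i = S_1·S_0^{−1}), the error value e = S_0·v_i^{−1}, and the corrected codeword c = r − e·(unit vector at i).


S = (8, 4, 2), error at position 2, error magnitude e = 11, c = [7, 3, 0, 12, 4].

Step 1: column multipliers v_i = (∏_{j≠i}(α_i − α_j))^{−1} mod 13.
  i = 1 (α = 9): (9−7)(9−12)(9−5)(9−1) = 2·(−3)·4·8 = −192 ≡ 3, so v_1 = 3^{−1} = 9 (mod 13).
  i = 2 (α = 7): (7−9)(7−12)(7−5)(7−1) = (−2)·(−5)·2·6 = 120 ≡ 3, so v_2 = 3^{−1} = 9 (mod 13).
  i = 3 (α = 12): (12−9)(12−7)(12−5)(12−1) = 3·5·7·11 = 1155 ≡ 11, so v_3 = 11^{−1} = 6 (mod 13).
  i = 4 (α = 5): (5−9)(5−7)(5−12)(5−1) = (−4)·(−2)·(−7)·4 = −224 ≡ 10, so v_4 = 10^{−1} = 4 (mod 13).
  i = 5 (α = 1): (1−9)(1−7)(1−12)(1−5) = (−8)·(−6)·(−11)·(−4) = 2112 ≡ 6, so v_5 = 6^{−1} = 11 (mod 13).
  v = [9, 9, 6, 4, 11].
Step 2: syndromes of r = [7, 1, 0, 12, 4] (all sums mod 13).
  S_0 = Σ v_i r_i = 9·7 + 9·1 + 6·0 + 4·12 + 11·4 = 164 ≡ 8.
  S_1 = Σ v_i α_i r_i = 9·9·7 + 9·7·1 + 6·12·0 + 4·5·12 + 11·1·4 = 914 ≡ 4.
  α_i^2 mod 13 = [3, 10, 1, 12, 1].
  S_2 = Σ v_i α_i^2 r_i = 9·3·7 + 9·10·1 + 6·1·0 + 4·12·12 + 11·1·4 = 899 ≡ 2.
  S = (8, 4, 2) ≠ 0, so r is not a codeword (an error is present).
Step 3: locate the error. For a single error e at position i, S_ℓ = v_i·e·α_i^ℓ, so α_err = S_1/S_0.
  S_0^{−1} = 8^{−1} = 5 (mod 13), so α_err = 4·5 = 20 ≡ 7 = α_2. Error position i = 2.
  Consistency check: S_2/S_1 = 2·10 = 20 ≡ 7 = α_err ✓ (single-error assumption holds).
Step 4: error magnitude e = S_0/v_2 = S_0·∏_{j≠2}(α_2 − α_j) = 8·3 = 24 ≡ 11 (mod 13).
Step 5: correct position 2: c_2 = r_2 − e = 1 − 11 ≡ 3 (mod 13). Hence c = [7, 3, 0, 12, 4].
  Check: interpolating c through the α_i gives m(x) = 2 + 2·x (degree < 2) with m(α_i) = c_i for every i, so c is indeed a codeword.


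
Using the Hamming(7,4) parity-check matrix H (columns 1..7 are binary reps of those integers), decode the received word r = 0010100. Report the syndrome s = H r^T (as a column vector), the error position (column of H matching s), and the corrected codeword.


s = (1, 1, 0)^T, error position = 6, corrected codeword c = 0010110

Compute s = H r^T mod 2 one row at a time:
  s_1 = 0 + 1 + 0 + 0 = 1 ≡ 1 (mod 2).
  s_2 = 0 + 1 + 0 + 0 = 1 ≡ 1 (mod 2).
  s_3 = 0 + 1 + 1 + 0 = 2 ≡ 0 (mod 2).
s = (1, 1, 0)^T — this equals column 6 of H (binary 110), so error is at position 6.
Correct: flip bit 6 of r = 0010100 to get c = 0010110.


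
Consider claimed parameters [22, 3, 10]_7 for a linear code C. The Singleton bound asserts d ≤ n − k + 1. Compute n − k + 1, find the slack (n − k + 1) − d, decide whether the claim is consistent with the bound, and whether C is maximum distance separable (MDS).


Singleton RHS = n − k + 1 = 20, slack = 10, bound satisfied, not MDS.

Singleton bound: d ≤ n − k + 1.
Here n = 22, k = 3, so n − k + 1 = 20.
Given d = 10, check d ≤ 20: YES.
Slack = (n − k + 1) − d = 10.
The code is NOT MDS (slack = 10 > 0).
Description: the claimed parameters are [22, 3, 10]_7; such a code would be non-MDS.


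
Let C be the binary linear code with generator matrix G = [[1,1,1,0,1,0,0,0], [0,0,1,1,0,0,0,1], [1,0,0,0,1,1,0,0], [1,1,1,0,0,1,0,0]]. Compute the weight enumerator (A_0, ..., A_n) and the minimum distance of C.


Weight distribution: A_0 = 1, A_1 = 1, A_2 = 1, A_3 = 4, A_4 = 5, A_5 = 3, A_6 = 1. Minimum distance d = 1.

Enumerate all 2^4 = 16 messages m ∈ F_2^4.
For each, compute codeword c = mG in F_2^8, then tally its weight.
  m = 0000 → c = 00000000, weight = 0.
  m = 1000 → c = 11101000, weight = 4.
  m = 0100 → c = 00110001, weight = 3.
  m = 1100 → c = 11011001, weight = 5.
  m = 0010 → c = 10001100, weight = 3.
  m = 1010 → c = 01100100, weight = 3.
  m = 0110 → c = 10111101, weight = 6.
  m = 1110 → c = 01010101, weight = 4.
  m = 0001 → c = 11100100, weight = 4.
  m = 1001 → c = 00001100, weight = 2.
  m = 0101 → c = 11010101, weight = 5.
  m = 1101 → c = 00111101, weight = 5.
  m = 0011 → c = 01101000, weight = 3.
  m = 1011 → c = 10000000, weight = 1.
  m = 0111 → c = 01011001, weight = 4.
  m = 1111 → c = 10110001, weight = 4.
Tally weights:
  weight 0: 1 codewords.
  weight 1: 1 codewords.
  weight 2: 1 codewords.
  weight 3: 4 codewords.
  weight 4: 5 codewords.
  weight 5: 3 codewords.
  weight 6: 1 codewords.
Minimum distance d = smallest w > 0 with A_w > 0 = 1.
Sanity: Σ A_w = 16 = 2^4 = 16 ✓.
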